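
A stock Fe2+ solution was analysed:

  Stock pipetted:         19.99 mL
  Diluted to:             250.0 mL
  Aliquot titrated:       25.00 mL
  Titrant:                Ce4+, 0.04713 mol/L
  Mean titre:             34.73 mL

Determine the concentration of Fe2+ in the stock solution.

0.8188 mol/L

Ce^4+ + Fe^2+ → Ce^3+ + Fe^3+
n(Ce4+) = 0.03473 × 0.04713 = 1.637 × 10^-3 mol
n(Fe2+) in the aliquot = 1.637 × 10^-3 mol (1:1 ratio)
[Fe2+]_dilute = 1.637 × 10^-3 / 0.02500 = 0.06547 mol/L
Dilution factor = 250.0 / 19.99 = 12.51
[Fe2+]_stock = 0.06547 × 12.51 = 0.8188 mol/L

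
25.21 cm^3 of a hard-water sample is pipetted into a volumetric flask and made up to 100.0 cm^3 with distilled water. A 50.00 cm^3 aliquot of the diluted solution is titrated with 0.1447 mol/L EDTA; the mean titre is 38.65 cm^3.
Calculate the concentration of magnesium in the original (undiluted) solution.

Mg^2+ + EDTA^4- → [Mg(EDTA)]^2-
n(EDTA) = 0.03865 × 0.1447 = 5.593 × 10^-3 mol
n(Mg2+) in the aliquot = 5.593 × 10^-3 mol (1:1 ratio)
[Mg2+]_dilute = 5.593 × 10^-3 / 0.05000 = 0.1119 mol/L
Dilution factor = 100.0 / 25.21 = 3.967
[Mg2+]_stock = 0.1119 × 3.967 = 0.4437 mol/L

0.4437 mol/L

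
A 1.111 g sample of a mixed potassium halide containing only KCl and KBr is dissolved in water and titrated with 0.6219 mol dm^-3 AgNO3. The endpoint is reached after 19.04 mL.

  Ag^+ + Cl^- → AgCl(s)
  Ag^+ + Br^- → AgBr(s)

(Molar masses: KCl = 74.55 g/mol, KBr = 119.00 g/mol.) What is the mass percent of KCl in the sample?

45.00 %

n(AgNO3) = 0.01904 × 0.6219 = 0.01184 mol
Let x = n(KCl), y = n(KBr).
Titrant: 1x + 1y = 0.01184;  mass: 74.55x + 119.00y = 1.111
Solving, x = 6.706 × 10^-3 mol, y = 5.135 × 10^-3 mol
mass of KCl = 6.706 × 10^-3 × 74.55 = 0.4999 g
% KCl = 0.4999 / 1.111 × 100 = 45.00 %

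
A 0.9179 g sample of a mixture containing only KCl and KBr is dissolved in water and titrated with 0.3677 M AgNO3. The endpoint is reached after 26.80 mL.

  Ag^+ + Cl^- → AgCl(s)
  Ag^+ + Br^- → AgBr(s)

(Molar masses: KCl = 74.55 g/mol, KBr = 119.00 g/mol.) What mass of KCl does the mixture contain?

n(AgNO3) = 0.02680 × 0.3677 = 9.854 × 10^-3 mol
Let x = n(KCl), y = n(KBr).
Titrant: 1x + 1y = 9.854 × 10^-3;  mass: 74.55x + 119.00y = 0.9179
Solving, x = 5.732 × 10^-3 mol, y = 4.123 × 10^-3 mol
mass of KCl = 5.732 × 10^-3 × 74.55 = 0.4273 g

0.4273 g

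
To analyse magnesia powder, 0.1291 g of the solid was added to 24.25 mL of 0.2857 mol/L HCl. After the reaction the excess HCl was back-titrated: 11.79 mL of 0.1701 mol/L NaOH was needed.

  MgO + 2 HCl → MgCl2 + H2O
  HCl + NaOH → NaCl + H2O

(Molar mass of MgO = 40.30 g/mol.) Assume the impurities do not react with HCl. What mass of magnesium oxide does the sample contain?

n(HCl) added = 0.02425 × 0.2857 = 6.928 × 10^-3 mol
n(NaOH) used in back-titration = 0.01179 × 0.1701 = 2.005 × 10^-3 mol
n(HCl) left over = 2.005 × 10^-3 mol (1:1 ratio)
n(HCl) consumed by analyte = 6.928 × 10^-3 − 2.005 × 10^-3 = 4.923 × 10^-3 mol
From the 1:2 ratio, n(MgO) = 1/2 × 4.923 × 10^-3 = 2.461 × 10^-3 mol
mass of MgO = 2.461 × 10^-3 × 40.30 = 0.09919 g

0.09919 g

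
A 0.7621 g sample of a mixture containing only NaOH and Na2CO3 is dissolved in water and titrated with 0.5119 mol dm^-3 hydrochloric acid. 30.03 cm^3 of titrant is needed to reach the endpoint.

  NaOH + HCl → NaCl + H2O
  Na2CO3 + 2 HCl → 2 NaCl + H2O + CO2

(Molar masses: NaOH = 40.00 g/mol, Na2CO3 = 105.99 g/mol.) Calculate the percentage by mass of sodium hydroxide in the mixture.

21.23 %

n(HCl) = 0.03003 × 0.5119 = 0.01537 mol
Let x = n(NaOH), y = n(Na2CO3).
Titrant: 1x + 2y = 0.01537;  mass: 40.00x + 105.99y = 0.7621
Solving, x = 4.044 × 10^-3 mol, y = 5.664 × 10^-3 mol
mass of NaOH = 4.044 × 10^-3 × 40.00 = 0.1618 g
% NaOH = 0.1618 / 0.7621 × 100 = 21.23 %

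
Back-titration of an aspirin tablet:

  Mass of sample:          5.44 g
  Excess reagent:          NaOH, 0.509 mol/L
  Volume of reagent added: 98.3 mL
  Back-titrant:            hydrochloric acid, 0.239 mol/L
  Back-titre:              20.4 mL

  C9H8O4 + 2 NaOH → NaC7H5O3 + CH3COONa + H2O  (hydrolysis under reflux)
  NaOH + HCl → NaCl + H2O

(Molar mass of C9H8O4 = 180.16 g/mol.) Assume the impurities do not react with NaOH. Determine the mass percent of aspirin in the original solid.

n(NaOH) added = 0.0983 × 0.509 = 0.0500 mol
n(HCl) used in back-titration = 0.0204 × 0.239 = 4.88 × 10^-3 mol
n(NaOH) left over = 4.88 × 10^-3 mol (1:1 ratio)
n(NaOH) consumed by analyte = 0.0500 − 4.88 × 10^-3 = 0.0452 mol
From the 1:2 ratio, n(C9H8O4) = 1/2 × 0.0452 = 0.0226 mol
mass of C9H8O4 = 0.0226 × 180.16 = 4.07 g
% C9H8O4 = 4.07 / 5.44 × 100 = 74.8 %

74.8 %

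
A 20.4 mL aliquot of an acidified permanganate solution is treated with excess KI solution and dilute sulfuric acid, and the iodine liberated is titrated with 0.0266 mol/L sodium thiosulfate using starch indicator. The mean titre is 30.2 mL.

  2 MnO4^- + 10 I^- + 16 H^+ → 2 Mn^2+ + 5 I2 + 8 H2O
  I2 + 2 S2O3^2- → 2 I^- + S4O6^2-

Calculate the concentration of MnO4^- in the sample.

n(S2O3^2-) = 0.0302 × 0.0266 = 8.03 × 10^-4 mol
n(I2) = n(S2O3^2-)/2 = 4.02 × 10^-4 mol
From the 2:5 ratio, n(MnO4^-) in the aliquot = 2/5 × 4.02 × 10^-4 = 1.61 × 10^-4 mol
[MnO4^-] = 1.61 × 10^-4 / 0.0204 = 0.00788 mol/L

0.00788 mol/L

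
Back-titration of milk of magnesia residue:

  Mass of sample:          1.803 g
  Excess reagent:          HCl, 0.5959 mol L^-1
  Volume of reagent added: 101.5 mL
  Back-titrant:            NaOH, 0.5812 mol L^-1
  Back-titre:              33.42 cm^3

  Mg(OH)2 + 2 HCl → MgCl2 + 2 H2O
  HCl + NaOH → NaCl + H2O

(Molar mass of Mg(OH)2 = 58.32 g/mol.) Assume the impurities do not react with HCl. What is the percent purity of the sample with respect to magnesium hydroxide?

n(HCl) added = 0.1015 × 0.5959 = 0.06048 mol
n(NaOH) used in back-titration = 0.03342 × 0.5812 = 0.01942 mol
n(HCl) left over = 0.01942 mol (1:1 ratio)
n(HCl) consumed by analyte = 0.06048 − 0.01942 = 0.04106 mol
From the 1:2 ratio, n(Mg(OH)2) = 1/2 × 0.04106 = 0.02053 mol
mass of Mg(OH)2 = 0.02053 × 58.32 = 1.197 g
% Mg(OH)2 = 1.197 / 1.803 × 100 = 66.41 %

66.41 %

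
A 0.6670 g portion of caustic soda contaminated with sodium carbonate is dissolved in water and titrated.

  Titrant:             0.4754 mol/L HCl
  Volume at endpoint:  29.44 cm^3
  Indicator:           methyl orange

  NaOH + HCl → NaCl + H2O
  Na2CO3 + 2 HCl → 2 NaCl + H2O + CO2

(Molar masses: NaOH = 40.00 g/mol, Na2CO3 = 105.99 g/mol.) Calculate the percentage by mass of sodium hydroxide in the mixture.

34.48 %

n(HCl) = 0.02944 × 0.4754 = 0.01400 mol
Let x = n(NaOH), y = n(Na2CO3).
Titrant: 1x + 2y = 0.01400;  mass: 40.00x + 105.99y = 0.6670
Solving, x = 5.749 × 10^-3 mol, y = 4.123 × 10^-3 mol
mass of NaOH = 5.749 × 10^-3 × 40.00 = 0.2300 g
% NaOH = 0.2300 / 0.6670 × 100 = 34.48 %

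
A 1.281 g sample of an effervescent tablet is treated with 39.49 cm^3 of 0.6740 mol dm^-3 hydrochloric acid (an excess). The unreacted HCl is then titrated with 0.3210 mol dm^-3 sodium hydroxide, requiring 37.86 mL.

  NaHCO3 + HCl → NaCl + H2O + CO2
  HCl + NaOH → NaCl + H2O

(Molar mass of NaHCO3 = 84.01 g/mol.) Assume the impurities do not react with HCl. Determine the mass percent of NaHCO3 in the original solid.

94.85 %

n(HCl) added = 0.03949 × 0.6740 = 0.02662 mol
n(NaOH) used in back-titration = 0.03786 × 0.3210 = 0.01215 mol
n(HCl) left over = 0.01215 mol (1:1 ratio)
n(HCl) consumed by analyte = 0.02662 − 0.01215 = 0.01446 mol
n(NaHCO3) = 0.01446 mol (1:1 ratio)
mass of NaHCO3 = 0.01446 × 84.01 = 1.215 g
% NaHCO3 = 1.215 / 1.281 × 100 = 94.85 %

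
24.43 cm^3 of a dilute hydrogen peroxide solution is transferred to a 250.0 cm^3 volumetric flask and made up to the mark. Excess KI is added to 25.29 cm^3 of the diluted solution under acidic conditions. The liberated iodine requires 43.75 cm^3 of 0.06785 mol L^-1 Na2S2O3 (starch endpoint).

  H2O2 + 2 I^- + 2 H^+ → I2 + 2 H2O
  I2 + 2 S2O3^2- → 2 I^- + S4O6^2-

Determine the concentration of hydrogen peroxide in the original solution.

0.6006 mol/L

n(S2O3^2-) = 0.04375 × 0.06785 = 2.968 × 10^-3 mol
n(I2) = n(S2O3^2-)/2 = 1.484 × 10^-3 mol
n(H2O2) in the aliquot = 1.484 × 10^-3 mol (1:1 ratio)
[H2O2]_dilute = 1.484 × 10^-3 / 0.02529 = 0.05869 mol/L
[H2O2]_original = 0.05869 × 250.0/24.43 = 0.6006 mol/L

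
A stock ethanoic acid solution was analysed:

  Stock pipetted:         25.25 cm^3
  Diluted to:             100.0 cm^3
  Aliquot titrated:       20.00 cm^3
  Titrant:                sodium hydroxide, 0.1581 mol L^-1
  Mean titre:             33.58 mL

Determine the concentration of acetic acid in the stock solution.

1.051 mol/L

CH3COOH + NaOH → CH3COONa + H2O
n(NaOH) = 0.03358 × 0.1581 = 5.309 × 10^-3 mol
n(CH3COOH) in the aliquot = 5.309 × 10^-3 mol (1:1 ratio)
[CH3COOH]_dilute = 5.309 × 10^-3 / 0.02000 = 0.2654 mol/L
Dilution factor = 100.0 / 25.25 = 3.960
[CH3COOH]_stock = 0.2654 × 3.960 = 1.051 mol/L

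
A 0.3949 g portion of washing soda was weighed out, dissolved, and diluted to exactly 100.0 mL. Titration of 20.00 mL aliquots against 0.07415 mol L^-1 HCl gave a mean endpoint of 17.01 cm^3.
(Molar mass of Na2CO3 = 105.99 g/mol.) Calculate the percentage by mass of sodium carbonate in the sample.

84.63 %

Na2CO3 + 2 HCl → 2 NaCl + H2O + CO2
n(HCl) per titration = 0.01701 × 0.07415 = 1.261 × 10^-3 mol
From the 1:2 ratio, n(Na2CO3) in each aliquot = 1/2 × 1.261 × 10^-3 = 6.306 × 10^-4 mol
n(Na2CO3) in the whole flask = 6.306 × 10^-4 × 100.0/20.00 = 3.153 × 10^-3 mol
mass of Na2CO3 = 3.153 × 10^-3 × 105.99 = 0.3342 g
% Na2CO3 = 0.3342 / 0.3949 × 100 = 84.63 %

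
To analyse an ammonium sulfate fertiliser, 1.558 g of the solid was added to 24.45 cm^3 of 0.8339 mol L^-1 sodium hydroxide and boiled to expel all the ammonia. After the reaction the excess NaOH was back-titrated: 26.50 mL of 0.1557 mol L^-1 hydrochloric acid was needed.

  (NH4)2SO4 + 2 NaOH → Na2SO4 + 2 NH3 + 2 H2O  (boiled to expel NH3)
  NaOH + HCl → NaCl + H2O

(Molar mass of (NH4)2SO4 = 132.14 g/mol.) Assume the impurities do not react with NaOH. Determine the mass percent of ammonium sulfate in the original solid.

68.97 %

n(NaOH) added = 0.02445 × 0.8339 = 0.02039 mol
n(HCl) used in back-titration = 0.02650 × 0.1557 = 4.126 × 10^-3 mol
n(NaOH) left over = 4.126 × 10^-3 mol (1:1 ratio)
n(NaOH) consumed by analyte = 0.02039 − 4.126 × 10^-3 = 0.01626 mol
From the 1:2 ratio, n((NH4)2SO4) = 1/2 × 0.01626 = 8.131 × 10^-3 mol
mass of (NH4)2SO4 = 8.131 × 10^-3 × 132.14 = 1.074 g
% (NH4)2SO4 = 1.074 / 1.558 × 100 = 68.97 %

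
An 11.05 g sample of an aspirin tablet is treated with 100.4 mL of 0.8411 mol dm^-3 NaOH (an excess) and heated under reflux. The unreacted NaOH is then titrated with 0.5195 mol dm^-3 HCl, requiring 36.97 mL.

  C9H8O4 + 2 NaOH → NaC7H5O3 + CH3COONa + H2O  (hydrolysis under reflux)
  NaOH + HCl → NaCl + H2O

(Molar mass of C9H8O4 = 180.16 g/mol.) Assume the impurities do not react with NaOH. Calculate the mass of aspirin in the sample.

5.877 g

n(NaOH) added = 0.1004 × 0.8411 = 0.08445 mol
n(HCl) used in back-titration = 0.03697 × 0.5195 = 0.01921 mol
n(NaOH) left over = 0.01921 mol (1:1 ratio)
n(NaOH) consumed by analyte = 0.08445 − 0.01921 = 0.06524 mol
From the 1:2 ratio, n(C9H8O4) = 1/2 × 0.06524 = 0.03262 mol
mass of C9H8O4 = 0.03262 × 180.16 = 5.877 g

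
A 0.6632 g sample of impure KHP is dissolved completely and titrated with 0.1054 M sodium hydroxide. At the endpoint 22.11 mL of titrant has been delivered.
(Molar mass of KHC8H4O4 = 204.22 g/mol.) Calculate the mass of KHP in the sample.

0.4759 g

KHC8H4O4 + NaOH → KNaC8H4O4 + H2O
n(NaOH) = 0.02211 L × 0.1054 mol/L = 2.330 × 10^-3 mol
n(KHC8H4O4) = 2.330 × 10^-3 mol (1:1 ratio)
mass of KHC8H4O4 = 2.330 × 10^-3 × 204.22 g/mol = 0.4759 g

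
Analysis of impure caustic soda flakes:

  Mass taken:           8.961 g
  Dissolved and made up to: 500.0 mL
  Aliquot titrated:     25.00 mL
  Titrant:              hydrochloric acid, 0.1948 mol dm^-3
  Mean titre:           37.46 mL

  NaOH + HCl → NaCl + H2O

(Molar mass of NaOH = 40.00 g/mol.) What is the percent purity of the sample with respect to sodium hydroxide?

n(HCl) per titration = 0.03746 × 0.1948 = 7.297 × 10^-3 mol
n(NaOH) in each aliquot = 7.297 × 10^-3 mol (1:1 ratio)
n(NaOH) in the whole flask = 7.297 × 10^-3 × 500.0/25.00 = 0.1459 mol
mass of NaOH = 0.1459 × 40.00 = 5.838 g
% NaOH = 5.838 / 8.961 × 100 = 65.15 %

65.15 %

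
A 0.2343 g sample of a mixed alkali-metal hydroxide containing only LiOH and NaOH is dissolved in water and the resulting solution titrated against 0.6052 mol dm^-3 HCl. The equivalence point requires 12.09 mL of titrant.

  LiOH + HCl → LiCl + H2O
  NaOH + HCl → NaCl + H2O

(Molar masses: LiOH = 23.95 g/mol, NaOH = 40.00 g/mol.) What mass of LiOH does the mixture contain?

n(HCl) = 0.01209 × 0.6052 = 7.317 × 10^-3 mol
Let x = n(LiOH), y = n(NaOH).
Titrant: 1x + 1y = 7.317 × 10^-3;  mass: 23.95x + 40.00y = 0.2343
Solving, x = 3.637 × 10^-3 mol, y = 3.680 × 10^-3 mol
mass of LiOH = 3.637 × 10^-3 × 23.95 = 0.08711 g

0.08711 g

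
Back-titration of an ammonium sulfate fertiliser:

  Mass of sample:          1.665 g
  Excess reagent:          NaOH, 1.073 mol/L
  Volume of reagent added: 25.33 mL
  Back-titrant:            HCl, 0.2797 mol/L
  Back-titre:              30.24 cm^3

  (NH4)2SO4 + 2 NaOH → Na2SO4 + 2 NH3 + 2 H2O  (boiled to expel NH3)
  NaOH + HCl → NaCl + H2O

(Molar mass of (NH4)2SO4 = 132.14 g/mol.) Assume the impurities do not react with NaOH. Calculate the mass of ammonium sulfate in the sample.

n(NaOH) added = 0.02533 × 1.073 = 0.02718 mol
n(HCl) used in back-titration = 0.03024 × 0.2797 = 8.458 × 10^-3 mol
n(NaOH) left over = 8.458 × 10^-3 mol (1:1 ratio)
n(NaOH) consumed by analyte = 0.02718 − 8.458 × 10^-3 = 0.01872 mol
From the 1:2 ratio, n((NH4)2SO4) = 1/2 × 0.01872 = 9.360 × 10^-3 mol
mass of (NH4)2SO4 = 9.360 × 10^-3 × 132.14 = 1.237 g

1.237 g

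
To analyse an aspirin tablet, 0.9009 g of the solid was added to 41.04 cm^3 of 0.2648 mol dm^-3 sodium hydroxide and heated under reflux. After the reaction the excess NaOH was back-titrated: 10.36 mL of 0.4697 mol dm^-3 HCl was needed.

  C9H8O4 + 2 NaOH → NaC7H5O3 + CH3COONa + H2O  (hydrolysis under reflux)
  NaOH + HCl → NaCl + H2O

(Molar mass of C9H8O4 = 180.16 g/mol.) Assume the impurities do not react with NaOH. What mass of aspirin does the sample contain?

0.5406 g

n(NaOH) added = 0.04104 × 0.2648 = 0.01087 mol
n(HCl) used in back-titration = 0.01036 × 0.4697 = 4.866 × 10^-3 mol
n(NaOH) left over = 4.866 × 10^-3 mol (1:1 ratio)
n(NaOH) consumed by analyte = 0.01087 − 4.866 × 10^-3 = 6.001 × 10^-3 mol
From the 1:2 ratio, n(C9H8O4) = 1/2 × 6.001 × 10^-3 = 3.001 × 10^-3 mol
mass of C9H8O4 = 3.001 × 10^-3 × 180.16 = 0.5406 g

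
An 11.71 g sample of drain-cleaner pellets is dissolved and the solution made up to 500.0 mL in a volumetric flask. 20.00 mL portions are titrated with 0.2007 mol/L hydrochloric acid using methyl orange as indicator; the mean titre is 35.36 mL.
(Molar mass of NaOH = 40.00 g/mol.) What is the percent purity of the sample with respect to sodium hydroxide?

NaOH + HCl → NaCl + H2O
n(HCl) per titration = 0.03536 × 0.2007 = 7.097 × 10^-3 mol
n(NaOH) in each aliquot = 7.097 × 10^-3 mol (1:1 ratio)
n(NaOH) in the whole flask = 7.097 × 10^-3 × 500.0/20.00 = 0.1774 mol
mass of NaOH = 0.1774 × 40.00 = 7.097 g
% NaOH = 7.097 / 11.71 × 100 = 60.60 %

60.60 %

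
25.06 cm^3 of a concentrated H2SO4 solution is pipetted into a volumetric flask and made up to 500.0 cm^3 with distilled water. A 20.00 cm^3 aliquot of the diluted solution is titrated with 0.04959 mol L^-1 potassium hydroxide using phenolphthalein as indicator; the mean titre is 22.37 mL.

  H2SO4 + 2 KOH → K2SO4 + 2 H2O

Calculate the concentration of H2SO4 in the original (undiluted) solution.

0.5533 mol/L

n(KOH) = 0.02237 × 0.04959 = 1.109 × 10^-3 mol
From the 1:2 ratio, n(H2SO4) in the aliquot = 1/2 × 1.109 × 10^-3 = 5.547 × 10^-4 mol
[H2SO4]_dilute = 5.547 × 10^-4 / 0.02000 = 0.02773 mol/L
Dilution factor = 500.0 / 25.06 = 19.95
[H2SO4]_stock = 0.02773 × 19.95 = 0.5533 mol/L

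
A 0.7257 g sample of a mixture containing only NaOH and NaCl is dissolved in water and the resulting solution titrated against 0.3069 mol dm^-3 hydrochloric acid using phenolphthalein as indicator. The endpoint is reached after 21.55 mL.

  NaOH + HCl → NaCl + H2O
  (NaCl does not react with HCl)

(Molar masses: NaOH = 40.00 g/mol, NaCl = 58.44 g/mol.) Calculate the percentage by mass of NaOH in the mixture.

36.45 %

n(HCl) = 0.02155 × 0.3069 = 6.614 × 10^-3 mol
Let x = n(NaOH), y = n(NaCl).
Titrant: 1x = 6.614 × 10^-3;  mass: 40.00x + 58.44y = 0.7257
Solving, x = 6.614 × 10^-3 mol, y = 7.891 × 10^-3 mol
mass of NaOH = 6.614 × 10^-3 × 40.00 = 0.2645 g
% NaOH = 0.2645 / 0.7257 × 100 = 36.45 %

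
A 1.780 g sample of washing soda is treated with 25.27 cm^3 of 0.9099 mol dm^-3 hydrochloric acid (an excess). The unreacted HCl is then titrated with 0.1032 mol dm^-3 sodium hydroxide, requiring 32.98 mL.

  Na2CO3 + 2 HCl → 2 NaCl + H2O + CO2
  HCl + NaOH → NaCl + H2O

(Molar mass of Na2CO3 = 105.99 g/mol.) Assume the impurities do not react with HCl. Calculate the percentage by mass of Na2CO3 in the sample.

58.32 %

n(HCl) added = 0.02527 × 0.9099 = 0.02299 mol
n(NaOH) used in back-titration = 0.03298 × 0.1032 = 3.404 × 10^-3 mol
n(HCl) left over = 3.404 × 10^-3 mol (1:1 ratio)
n(HCl) consumed by analyte = 0.02299 − 3.404 × 10^-3 = 0.01959 mol
From the 1:2 ratio, n(Na2CO3) = 1/2 × 0.01959 = 9.795 × 10^-3 mol
mass of Na2CO3 = 9.795 × 10^-3 × 105.99 = 1.038 g
% Na2CO3 = 1.038 / 1.780 × 100 = 58.32 %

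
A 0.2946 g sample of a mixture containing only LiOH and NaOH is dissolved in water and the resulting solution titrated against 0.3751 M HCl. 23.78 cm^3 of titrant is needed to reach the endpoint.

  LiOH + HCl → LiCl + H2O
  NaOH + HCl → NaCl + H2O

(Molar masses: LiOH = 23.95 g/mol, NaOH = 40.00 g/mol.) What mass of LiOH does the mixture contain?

n(HCl) = 0.02378 × 0.3751 = 8.920 × 10^-3 mol
Let x = n(LiOH), y = n(NaOH).
Titrant: 1x + 1y = 8.920 × 10^-3;  mass: 23.95x + 40.00y = 0.2946
Solving, x = 3.875 × 10^-3 mol, y = 5.045 × 10^-3 mol
mass of LiOH = 3.875 × 10^-3 × 23.95 = 0.09281 g

0.09281 g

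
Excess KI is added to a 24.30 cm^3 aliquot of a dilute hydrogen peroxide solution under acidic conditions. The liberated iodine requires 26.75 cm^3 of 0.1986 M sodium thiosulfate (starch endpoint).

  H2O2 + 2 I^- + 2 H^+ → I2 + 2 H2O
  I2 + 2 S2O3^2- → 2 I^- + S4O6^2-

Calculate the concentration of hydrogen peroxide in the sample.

n(S2O3^2-) = 0.02675 × 0.1986 = 5.313 × 10^-3 mol
n(I2) = n(S2O3^2-)/2 = 2.656 × 10^-3 mol
n(H2O2) in the aliquot = 2.656 × 10^-3 mol (1:1 ratio)
[H2O2] = 2.656 × 10^-3 / 0.02430 = 0.1093 mol/L

0.1093 M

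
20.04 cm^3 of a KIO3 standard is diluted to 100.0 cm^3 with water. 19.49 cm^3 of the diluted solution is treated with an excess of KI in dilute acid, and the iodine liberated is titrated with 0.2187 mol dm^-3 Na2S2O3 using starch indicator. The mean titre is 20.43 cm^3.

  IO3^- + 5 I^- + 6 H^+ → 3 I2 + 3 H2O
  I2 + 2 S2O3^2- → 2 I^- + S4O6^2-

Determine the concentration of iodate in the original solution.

n(S2O3^2-) = 0.02043 × 0.2187 = 4.468 × 10^-3 mol
n(I2) = n(S2O3^2-)/2 = 2.234 × 10^-3 mol
From the 1:3 ratio, n(IO3^-) in the aliquot = 1/3 × 2.234 × 10^-3 = 7.447 × 10^-4 mol
[IO3^-]_dilute = 7.447 × 10^-4 / 0.01949 = 0.03821 mol/L
[IO3^-]_original = 0.03821 × 100.0/20.04 = 0.1907 mol/L

0.1907 mol/L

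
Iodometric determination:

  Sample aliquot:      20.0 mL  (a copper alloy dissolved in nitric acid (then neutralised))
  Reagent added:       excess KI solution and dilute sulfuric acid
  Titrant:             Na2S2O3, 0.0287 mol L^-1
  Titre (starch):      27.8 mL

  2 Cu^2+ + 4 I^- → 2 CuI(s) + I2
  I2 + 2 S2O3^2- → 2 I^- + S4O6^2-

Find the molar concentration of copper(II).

0.0399 mol/L

n(S2O3^2-) = 0.0278 × 0.0287 = 7.98 × 10^-4 mol
n(I2) = n(S2O3^2-)/2 = 3.99 × 10^-4 mol
From the 2:1 ratio, n(Cu2+) in the aliquot = 2/1 × 3.99 × 10^-4 = 7.98 × 10^-4 mol
[Cu2+] = 7.98 × 10^-4 / 0.0200 = 0.0399 mol/L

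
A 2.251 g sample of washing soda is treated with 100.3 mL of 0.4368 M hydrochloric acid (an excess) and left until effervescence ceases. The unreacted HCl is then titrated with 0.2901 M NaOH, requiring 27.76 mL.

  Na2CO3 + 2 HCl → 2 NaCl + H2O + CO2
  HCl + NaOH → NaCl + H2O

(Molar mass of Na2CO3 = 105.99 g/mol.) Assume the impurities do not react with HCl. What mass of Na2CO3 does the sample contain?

1.895 g

n(HCl) added = 0.1003 × 0.4368 = 0.04381 mol
n(NaOH) used in back-titration = 0.02776 × 0.2901 = 8.053 × 10^-3 mol
n(HCl) left over = 8.053 × 10^-3 mol (1:1 ratio)
n(HCl) consumed by analyte = 0.04381 − 8.053 × 10^-3 = 0.03576 mol
From the 1:2 ratio, n(Na2CO3) = 1/2 × 0.03576 = 0.01788 mol
mass of Na2CO3 = 0.01788 × 105.99 = 1.895 g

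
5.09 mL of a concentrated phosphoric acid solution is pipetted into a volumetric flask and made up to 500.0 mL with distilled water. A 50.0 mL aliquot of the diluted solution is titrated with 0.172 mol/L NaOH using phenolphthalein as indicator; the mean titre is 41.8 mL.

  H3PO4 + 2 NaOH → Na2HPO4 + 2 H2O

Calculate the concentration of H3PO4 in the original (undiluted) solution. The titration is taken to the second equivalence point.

7.06 mol/L

n(NaOH) = 0.0418 × 0.172 = 7.19 × 10^-3 mol
From the 1:2 ratio, n(H3PO4) in the aliquot = 1/2 × 7.19 × 10^-3 = 3.59 × 10^-3 mol
[H3PO4]_dilute = 3.59 × 10^-3 / 0.0500 = 0.0719 mol/L
Dilution factor = 500.0 / 5.09 = 98.23
[H3PO4]_stock = 0.0719 × 98.23 = 7.06 mol/L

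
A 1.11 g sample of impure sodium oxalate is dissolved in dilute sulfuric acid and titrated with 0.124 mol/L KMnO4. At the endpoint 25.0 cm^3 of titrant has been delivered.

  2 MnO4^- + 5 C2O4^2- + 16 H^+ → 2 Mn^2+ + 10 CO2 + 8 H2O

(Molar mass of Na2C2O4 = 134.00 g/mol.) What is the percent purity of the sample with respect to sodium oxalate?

n(KMnO4) = 0.0250 L × 0.124 mol/L = 3.10 × 10^-3 mol
From the 5:2 ratio, n(Na2C2O4) = 5/2 × 3.10 × 10^-3 = 7.75 × 10^-3 mol
mass of Na2C2O4 = 7.75 × 10^-3 × 134.00 g/mol = 1.04 g
% Na2C2O4 = 1.04 / 1.11 × 100 = 93.6 %

93.6 %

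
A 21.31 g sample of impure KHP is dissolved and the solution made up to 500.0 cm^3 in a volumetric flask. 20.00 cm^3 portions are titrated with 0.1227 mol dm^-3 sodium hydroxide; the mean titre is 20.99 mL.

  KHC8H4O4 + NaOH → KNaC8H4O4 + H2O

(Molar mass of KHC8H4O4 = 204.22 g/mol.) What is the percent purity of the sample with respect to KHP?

n(NaOH) per titration = 0.02099 × 0.1227 = 2.575 × 10^-3 mol
n(KHC8H4O4) in each aliquot = 2.575 × 10^-3 mol (1:1 ratio)
n(KHC8H4O4) in the whole flask = 2.575 × 10^-3 × 500.0/20.00 = 0.06439 mol
mass of KHC8H4O4 = 0.06439 × 204.22 = 13.15 g
% KHC8H4O4 = 13.15 / 21.31 × 100 = 61.70 %

61.70 %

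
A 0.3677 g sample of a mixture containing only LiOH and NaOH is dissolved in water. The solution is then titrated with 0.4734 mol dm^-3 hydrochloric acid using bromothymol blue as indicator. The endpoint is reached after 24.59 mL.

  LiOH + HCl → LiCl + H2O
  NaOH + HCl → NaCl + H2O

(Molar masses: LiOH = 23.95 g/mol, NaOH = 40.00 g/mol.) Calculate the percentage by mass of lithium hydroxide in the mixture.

n(HCl) = 0.02459 × 0.4734 = 0.01164 mol
Let x = n(LiOH), y = n(NaOH).
Titrant: 1x + 1y = 0.01164;  mass: 23.95x + 40.00y = 0.3677
Solving, x = 6.102 × 10^-3 mol, y = 5.539 × 10^-3 mol
mass of LiOH = 6.102 × 10^-3 × 23.95 = 0.1461 g
% LiOH = 0.1461 / 0.3677 × 100 = 39.74 %

39.74 %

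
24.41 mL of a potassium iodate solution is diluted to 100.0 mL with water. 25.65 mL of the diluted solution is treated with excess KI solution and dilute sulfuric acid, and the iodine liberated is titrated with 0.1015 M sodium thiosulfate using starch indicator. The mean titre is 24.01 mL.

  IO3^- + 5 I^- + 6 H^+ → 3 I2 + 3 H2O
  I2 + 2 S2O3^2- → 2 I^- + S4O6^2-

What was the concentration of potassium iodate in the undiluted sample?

0.06487 M

n(S2O3^2-) = 0.02401 × 0.1015 = 2.437 × 10^-3 mol
n(I2) = n(S2O3^2-)/2 = 1.219 × 10^-3 mol
From the 1:3 ratio, n(IO3^-) in the aliquot = 1/3 × 1.219 × 10^-3 = 4.062 × 10^-4 mol
[IO3^-]_dilute = 4.062 × 10^-4 / 0.02565 = 0.01584 mol/L
[IO3^-]_original = 0.01584 × 100.0/24.41 = 0.06487 mol/L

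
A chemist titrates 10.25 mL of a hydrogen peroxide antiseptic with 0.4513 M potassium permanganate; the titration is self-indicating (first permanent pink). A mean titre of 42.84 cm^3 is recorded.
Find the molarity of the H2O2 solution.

4.716 M

2 MnO4^- + 5 H2O2 + 6 H^+ → 2 Mn^2+ + 5 O2 + 8 H2O
n(KMnO4) = 0.04284 L × 0.4513 mol/L = 0.01933 mol
From the 5:2 mole ratio, n(H2O2) = 5/2 × 0.01933 = 0.04833 mol
[H2O2] = 0.04833 mol / 0.01025 L = 4.716 mol/L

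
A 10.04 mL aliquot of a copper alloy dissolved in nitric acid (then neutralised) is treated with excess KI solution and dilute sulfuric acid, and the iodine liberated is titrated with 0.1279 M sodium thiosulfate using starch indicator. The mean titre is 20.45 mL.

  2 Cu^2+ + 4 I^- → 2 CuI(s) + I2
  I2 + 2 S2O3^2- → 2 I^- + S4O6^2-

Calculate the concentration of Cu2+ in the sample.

0.2605 M

n(S2O3^2-) = 0.02045 × 0.1279 = 2.616 × 10^-3 mol
n(I2) = n(S2O3^2-)/2 = 1.308 × 10^-3 mol
From the 2:1 ratio, n(Cu2+) in the aliquot = 2/1 × 1.308 × 10^-3 = 2.616 × 10^-3 mol
[Cu2+] = 2.616 × 10^-3 / 0.01004 = 0.2605 mol/L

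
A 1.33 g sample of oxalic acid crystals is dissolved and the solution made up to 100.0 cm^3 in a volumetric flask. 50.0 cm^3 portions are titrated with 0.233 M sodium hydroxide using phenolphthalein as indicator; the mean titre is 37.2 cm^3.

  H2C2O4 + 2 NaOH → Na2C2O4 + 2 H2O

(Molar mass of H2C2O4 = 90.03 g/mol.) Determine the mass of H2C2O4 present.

0.780 g

n(NaOH) per titration = 0.0372 × 0.233 = 8.67 × 10^-3 mol
From the 1:2 ratio, n(H2C2O4) in each aliquot = 1/2 × 8.67 × 10^-3 = 4.33 × 10^-3 mol
n(H2C2O4) in the whole flask = 4.33 × 10^-3 × 100.0/50.0 = 8.67 × 10^-3 mol
mass of H2C2O4 = 8.67 × 10^-3 × 90.03 = 0.780 g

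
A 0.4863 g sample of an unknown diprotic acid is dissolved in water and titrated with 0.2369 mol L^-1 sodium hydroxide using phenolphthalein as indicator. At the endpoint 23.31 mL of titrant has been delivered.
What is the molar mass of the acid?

176.1 g/mol

n(NaOH) = 0.02331 L × 0.2369 mol/L = 5.522 × 10^-3 mol
From the 1:2 ratio, n(H2A) = 1/2 × 5.522 × 10^-3 = 2.761 × 10^-3 mol
M = m / n = 0.4863 g / 2.761 × 10^-3 mol = 176.1 g/mol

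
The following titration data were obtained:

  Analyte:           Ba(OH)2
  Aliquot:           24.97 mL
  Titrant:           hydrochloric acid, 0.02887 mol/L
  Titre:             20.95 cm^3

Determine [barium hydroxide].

Ba(OH)2 + 2 HCl → BaCl2 + 2 H2O
n(HCl) = 0.02095 L × 0.02887 mol/L = 6.048 × 10^-4 mol
From the 1:2 mole ratio, n(Ba(OH)2) = 1/2 × 6.048 × 10^-4 = 3.024 × 10^-4 mol
[Ba(OH)2] = 3.024 × 10^-4 mol / 0.02497 L = 0.01211 mol/L

0.01211 mol/L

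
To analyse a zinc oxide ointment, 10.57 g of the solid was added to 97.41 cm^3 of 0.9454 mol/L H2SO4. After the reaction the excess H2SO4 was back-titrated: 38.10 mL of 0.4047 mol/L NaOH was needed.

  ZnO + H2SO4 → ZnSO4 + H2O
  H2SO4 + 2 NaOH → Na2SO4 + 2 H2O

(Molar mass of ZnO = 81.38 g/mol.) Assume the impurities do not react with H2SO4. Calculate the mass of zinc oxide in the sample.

n(H2SO4) added = 0.09741 × 0.9454 = 0.09209 mol
n(NaOH) used in back-titration = 0.03810 × 0.4047 = 0.01542 mol
From the 1:2 ratio, n(H2SO4) left over = 1/2 × 0.01542 = 7.710 × 10^-3 mol
n(H2SO4) consumed by analyte = 0.09209 − 7.710 × 10^-3 = 0.08438 mol
n(ZnO) = 0.08438 mol (1:1 ratio)
mass of ZnO = 0.08438 × 81.38 = 6.867 g

6.867 g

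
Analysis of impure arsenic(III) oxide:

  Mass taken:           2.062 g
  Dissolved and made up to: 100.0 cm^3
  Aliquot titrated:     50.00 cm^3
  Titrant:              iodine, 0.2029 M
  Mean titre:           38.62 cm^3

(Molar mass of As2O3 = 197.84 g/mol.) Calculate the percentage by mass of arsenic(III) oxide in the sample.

As2O3 + 2 I2 + 2 H2O → As2O5 + 4 HI
n(I2) per titration = 0.03862 × 0.2029 = 7.836 × 10^-3 mol
From the 1:2 ratio, n(As2O3) in each aliquot = 1/2 × 7.836 × 10^-3 = 3.918 × 10^-3 mol
n(As2O3) in the whole flask = 3.918 × 10^-3 × 100.0/50.00 = 7.836 × 10^-3 mol
mass of As2O3 = 7.836 × 10^-3 × 197.84 = 1.550 g
% As2O3 = 1.550 / 2.062 × 100 = 75.18 %

75.18 %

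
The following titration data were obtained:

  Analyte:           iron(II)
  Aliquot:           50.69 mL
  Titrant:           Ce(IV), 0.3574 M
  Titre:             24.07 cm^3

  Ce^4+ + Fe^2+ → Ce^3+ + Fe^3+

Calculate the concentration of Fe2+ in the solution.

n(Ce4+) = 0.02407 L × 0.3574 mol/L = 8.603 × 10^-3 mol
n(Fe2+) = 8.603 × 10^-3 mol (1:1 mole ratio)
[Fe2+] = 8.603 × 10^-3 mol / 0.05069 L = 0.1697 mol/L

0.1697 M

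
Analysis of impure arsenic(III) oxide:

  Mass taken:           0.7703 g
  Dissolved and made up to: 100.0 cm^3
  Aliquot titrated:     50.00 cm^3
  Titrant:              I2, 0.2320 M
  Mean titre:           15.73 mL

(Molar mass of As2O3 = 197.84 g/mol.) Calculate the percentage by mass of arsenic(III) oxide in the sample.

93.73 %

As2O3 + 2 I2 + 2 H2O → As2O5 + 4 HI
n(I2) per titration = 0.01573 × 0.2320 = 3.649 × 10^-3 mol
From the 1:2 ratio, n(As2O3) in each aliquot = 1/2 × 3.649 × 10^-3 = 1.825 × 10^-3 mol
n(As2O3) in the whole flask = 1.825 × 10^-3 × 100.0/50.00 = 3.649 × 10^-3 mol
mass of As2O3 = 3.649 × 10^-3 × 197.84 = 0.7220 g
% As2O3 = 0.7220 / 0.7703 × 100 = 93.73 %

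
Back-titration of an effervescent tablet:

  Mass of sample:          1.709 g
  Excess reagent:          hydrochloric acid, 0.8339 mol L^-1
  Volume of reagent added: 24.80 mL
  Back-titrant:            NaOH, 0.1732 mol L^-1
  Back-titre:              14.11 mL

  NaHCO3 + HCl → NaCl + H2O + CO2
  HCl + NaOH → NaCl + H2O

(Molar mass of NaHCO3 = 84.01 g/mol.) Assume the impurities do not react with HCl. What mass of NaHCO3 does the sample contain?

n(HCl) added = 0.02480 × 0.8339 = 0.02068 mol
n(NaOH) used in back-titration = 0.01411 × 0.1732 = 2.444 × 10^-3 mol
n(HCl) left over = 2.444 × 10^-3 mol (1:1 ratio)
n(HCl) consumed by analyte = 0.02068 − 2.444 × 10^-3 = 0.01824 mol
n(NaHCO3) = 0.01824 mol (1:1 ratio)
mass of NaHCO3 = 0.01824 × 84.01 = 1.532 g

1.532 g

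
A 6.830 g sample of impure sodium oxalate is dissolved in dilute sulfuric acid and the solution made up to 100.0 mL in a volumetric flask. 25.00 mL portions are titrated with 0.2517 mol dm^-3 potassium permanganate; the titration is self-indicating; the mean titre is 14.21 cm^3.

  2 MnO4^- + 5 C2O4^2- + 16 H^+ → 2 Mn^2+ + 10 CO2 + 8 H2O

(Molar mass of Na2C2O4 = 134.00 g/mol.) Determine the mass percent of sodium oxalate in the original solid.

70.17 %

n(KMnO4) per titration = 0.01421 × 0.2517 = 3.577 × 10^-3 mol
From the 5:2 ratio, n(Na2C2O4) in each aliquot = 5/2 × 3.577 × 10^-3 = 8.942 × 10^-3 mol
n(Na2C2O4) in the whole flask = 8.942 × 10^-3 × 100.0/25.00 = 0.03577 mol
mass of Na2C2O4 = 0.03577 × 134.00 = 4.793 g
% Na2C2O4 = 4.793 / 6.830 × 100 = 70.17 %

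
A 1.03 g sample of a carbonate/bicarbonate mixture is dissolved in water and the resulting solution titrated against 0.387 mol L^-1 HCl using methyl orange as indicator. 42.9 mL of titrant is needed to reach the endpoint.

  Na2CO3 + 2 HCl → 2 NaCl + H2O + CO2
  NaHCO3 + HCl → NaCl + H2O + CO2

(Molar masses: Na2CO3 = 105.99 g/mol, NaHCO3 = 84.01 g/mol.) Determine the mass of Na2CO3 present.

n(HCl) = 0.0429 × 0.387 = 0.0166 mol
Let x = n(Na2CO3), y = n(NaHCO3).
Titrant: 2x + 1y = 0.0166;  mass: 105.99x + 84.01y = 1.03
Solving, x = 5.88 × 10^-3 mol, y = 4.84 × 10^-3 mol
mass of Na2CO3 = 5.88 × 10^-3 × 105.99 = 0.623 g

0.623 g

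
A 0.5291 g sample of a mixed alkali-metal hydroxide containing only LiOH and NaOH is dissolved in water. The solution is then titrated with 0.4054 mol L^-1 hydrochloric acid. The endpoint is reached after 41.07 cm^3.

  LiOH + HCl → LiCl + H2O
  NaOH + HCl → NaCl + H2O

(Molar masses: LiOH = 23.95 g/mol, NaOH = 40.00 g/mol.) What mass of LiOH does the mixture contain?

0.2043 g

n(HCl) = 0.04107 × 0.4054 = 0.01665 mol
Let x = n(LiOH), y = n(NaOH).
Titrant: 1x + 1y = 0.01665;  mass: 23.95x + 40.00y = 0.5291
Solving, x = 8.529 × 10^-3 mol, y = 8.121 × 10^-3 mol
mass of LiOH = 8.529 × 10^-3 × 23.95 = 0.2043 g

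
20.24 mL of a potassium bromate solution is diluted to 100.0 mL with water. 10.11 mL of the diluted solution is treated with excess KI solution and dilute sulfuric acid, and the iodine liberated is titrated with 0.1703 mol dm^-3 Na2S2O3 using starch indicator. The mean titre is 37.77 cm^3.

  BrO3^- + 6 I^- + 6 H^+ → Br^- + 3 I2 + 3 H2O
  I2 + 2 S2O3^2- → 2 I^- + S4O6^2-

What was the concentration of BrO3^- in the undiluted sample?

0.5239 mol/L

n(S2O3^2-) = 0.03777 × 0.1703 = 6.432 × 10^-3 mol
n(I2) = n(S2O3^2-)/2 = 3.216 × 10^-3 mol
From the 1:3 ratio, n(BrO3^-) in the aliquot = 1/3 × 3.216 × 10^-3 = 1.072 × 10^-3 mol
[BrO3^-]_dilute = 1.072 × 10^-3 / 0.01011 = 0.1060 mol/L
[BrO3^-]_original = 0.1060 × 100.0/20.24 = 0.5239 mol/L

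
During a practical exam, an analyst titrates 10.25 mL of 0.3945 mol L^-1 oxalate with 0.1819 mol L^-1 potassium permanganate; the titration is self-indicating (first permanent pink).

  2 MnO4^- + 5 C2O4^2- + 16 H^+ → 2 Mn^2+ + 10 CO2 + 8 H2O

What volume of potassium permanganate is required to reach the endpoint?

n(C2O4^2-) = 0.01025 L × 0.3945 mol/L = 4.044 × 10^-3 mol
From the 2:5 stoichiometry, n(KMnO4) = 2/5 × 4.044 × 10^-3 = 1.617 × 10^-3 mol
V(KMnO4) = 1.617 × 10^-3 mol / 0.1819 mol/L = 0.008892 L = 8.892 mL

8.892 mL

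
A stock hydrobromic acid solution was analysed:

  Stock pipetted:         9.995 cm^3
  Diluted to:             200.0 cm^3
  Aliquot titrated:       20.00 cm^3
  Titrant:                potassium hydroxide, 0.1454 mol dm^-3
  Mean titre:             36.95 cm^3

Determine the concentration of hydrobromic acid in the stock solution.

HBr + KOH → KBr + H2O
n(KOH) = 0.03695 × 0.1454 = 5.373 × 10^-3 mol
n(HBr) in the aliquot = 5.373 × 10^-3 mol (1:1 ratio)
[HBr]_dilute = 5.373 × 10^-3 / 0.02000 = 0.2686 mol/L
Dilution factor = 200.0 / 9.995 = 20.01
[HBr]_stock = 0.2686 × 20.01 = 5.375 mol/L

5.375 mol/L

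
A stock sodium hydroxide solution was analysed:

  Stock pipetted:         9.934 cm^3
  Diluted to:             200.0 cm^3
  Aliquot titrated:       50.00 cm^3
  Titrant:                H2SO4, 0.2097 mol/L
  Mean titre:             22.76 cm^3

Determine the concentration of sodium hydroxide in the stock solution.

3.844 mol/L

2 NaOH + H2SO4 → Na2SO4 + 2 H2O
n(H2SO4) = 0.02276 × 0.2097 = 4.773 × 10^-3 mol
From the 2:1 ratio, n(NaOH) in the aliquot = 2/1 × 4.773 × 10^-3 = 9.546 × 10^-3 mol
[NaOH]_dilute = 9.546 × 10^-3 / 0.05000 = 0.1909 mol/L
Dilution factor = 200.0 / 9.934 = 20.13
[NaOH]_stock = 0.1909 × 20.13 = 3.844 mol/L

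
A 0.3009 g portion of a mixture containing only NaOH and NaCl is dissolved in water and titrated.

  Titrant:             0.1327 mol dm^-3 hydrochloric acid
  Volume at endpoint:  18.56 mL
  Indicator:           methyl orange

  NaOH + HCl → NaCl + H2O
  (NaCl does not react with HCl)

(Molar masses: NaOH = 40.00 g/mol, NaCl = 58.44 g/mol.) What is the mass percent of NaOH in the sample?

n(HCl) = 0.01856 × 0.1327 = 2.463 × 10^-3 mol
Let x = n(NaOH), y = n(NaCl).
Titrant: 1x = 2.463 × 10^-3;  mass: 40.00x + 58.44y = 0.3009
Solving, x = 2.463 × 10^-3 mol, y = 3.463 × 10^-3 mol
mass of NaOH = 2.463 × 10^-3 × 40.00 = 0.09852 g
% NaOH = 0.09852 / 0.3009 × 100 = 32.74 %

32.74 %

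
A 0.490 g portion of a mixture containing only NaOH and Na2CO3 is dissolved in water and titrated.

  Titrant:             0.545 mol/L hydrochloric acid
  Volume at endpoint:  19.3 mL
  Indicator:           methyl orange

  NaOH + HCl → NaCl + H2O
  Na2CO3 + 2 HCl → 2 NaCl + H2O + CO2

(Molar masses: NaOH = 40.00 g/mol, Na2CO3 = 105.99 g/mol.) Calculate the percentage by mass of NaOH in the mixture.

42.4 %

n(HCl) = 0.0193 × 0.545 = 0.0105 mol
Let x = n(NaOH), y = n(Na2CO3).
Titrant: 1x + 2y = 0.0105;  mass: 40.00x + 105.99y = 0.490
Solving, x = 5.19 × 10^-3 mol, y = 2.66 × 10^-3 mol
mass of NaOH = 5.19 × 10^-3 × 40.00 = 0.208 g
% NaOH = 0.208 / 0.490 × 100 = 42.4 %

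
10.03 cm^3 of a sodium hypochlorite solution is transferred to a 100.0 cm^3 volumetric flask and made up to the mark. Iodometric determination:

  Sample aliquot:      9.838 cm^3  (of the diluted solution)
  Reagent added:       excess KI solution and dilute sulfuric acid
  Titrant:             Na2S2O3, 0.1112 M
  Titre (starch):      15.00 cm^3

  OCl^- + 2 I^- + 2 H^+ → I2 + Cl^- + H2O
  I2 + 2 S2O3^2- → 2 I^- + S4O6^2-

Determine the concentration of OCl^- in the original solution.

n(S2O3^2-) = 0.01500 × 0.1112 = 1.668 × 10^-3 mol
n(I2) = n(S2O3^2-)/2 = 8.340 × 10^-4 mol
n(OCl^-) in the aliquot = 8.340 × 10^-4 mol (1:1 ratio)
[OCl^-]_dilute = 8.340 × 10^-4 / 0.009838 = 0.08477 mol/L
[OCl^-]_original = 0.08477 × 100.0/10.03 = 0.8452 mol/L

0.8452 M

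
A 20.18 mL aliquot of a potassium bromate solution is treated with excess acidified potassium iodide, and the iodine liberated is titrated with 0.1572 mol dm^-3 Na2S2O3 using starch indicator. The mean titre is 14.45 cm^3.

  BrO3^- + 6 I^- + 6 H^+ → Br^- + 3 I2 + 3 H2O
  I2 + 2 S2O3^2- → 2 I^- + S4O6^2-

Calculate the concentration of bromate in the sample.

n(S2O3^2-) = 0.01445 × 0.1572 = 2.272 × 10^-3 mol
n(I2) = n(S2O3^2-)/2 = 1.136 × 10^-3 mol
From the 1:3 ratio, n(BrO3^-) in the aliquot = 1/3 × 1.136 × 10^-3 = 3.786 × 10^-4 mol
[BrO3^-] = 3.786 × 10^-4 / 0.02018 = 0.01876 mol/L

0.01876 mol/L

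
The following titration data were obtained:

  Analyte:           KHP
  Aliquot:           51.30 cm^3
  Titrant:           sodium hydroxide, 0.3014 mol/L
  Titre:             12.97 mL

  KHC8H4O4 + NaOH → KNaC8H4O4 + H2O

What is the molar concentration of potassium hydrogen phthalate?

0.07620 mol/L

n(NaOH) = 0.01297 L × 0.3014 mol/L = 3.909 × 10^-3 mol
n(KHC8H4O4) = 3.909 × 10^-3 mol (1:1 mole ratio)
[KHC8H4O4] = 3.909 × 10^-3 mol / 0.05130 L = 0.07620 mol/L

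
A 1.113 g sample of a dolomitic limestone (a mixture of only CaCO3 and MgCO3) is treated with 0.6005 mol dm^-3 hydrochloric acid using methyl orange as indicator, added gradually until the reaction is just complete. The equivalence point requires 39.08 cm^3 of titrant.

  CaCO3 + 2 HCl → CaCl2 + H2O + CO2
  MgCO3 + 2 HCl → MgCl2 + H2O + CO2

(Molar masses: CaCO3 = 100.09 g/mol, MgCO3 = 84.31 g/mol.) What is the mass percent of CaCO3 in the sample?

70.51 %

n(HCl) = 0.03908 × 0.6005 = 0.02347 mol
Let x = n(CaCO3), y = n(MgCO3).
Titrant: 2x + 2y = 0.02347;  mass: 100.09x + 84.31y = 1.113
Solving, x = 7.841 × 10^-3 mol, y = 3.893 × 10^-3 mol
mass of CaCO3 = 7.841 × 10^-3 × 100.09 = 0.7848 g
% CaCO3 = 0.7848 / 1.113 × 100 = 70.51 %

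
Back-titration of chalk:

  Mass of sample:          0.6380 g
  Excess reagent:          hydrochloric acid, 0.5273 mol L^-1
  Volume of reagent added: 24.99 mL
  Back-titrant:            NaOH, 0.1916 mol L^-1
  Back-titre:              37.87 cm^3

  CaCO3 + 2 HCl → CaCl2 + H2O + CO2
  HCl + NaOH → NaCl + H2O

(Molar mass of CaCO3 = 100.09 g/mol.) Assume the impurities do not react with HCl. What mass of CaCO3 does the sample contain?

n(HCl) added = 0.02499 × 0.5273 = 0.01318 mol
n(NaOH) used in back-titration = 0.03787 × 0.1916 = 7.256 × 10^-3 mol
n(HCl) left over = 7.256 × 10^-3 mol (1:1 ratio)
n(HCl) consumed by analyte = 0.01318 − 7.256 × 10^-3 = 5.921 × 10^-3 mol
From the 1:2 ratio, n(CaCO3) = 1/2 × 5.921 × 10^-3 = 2.961 × 10^-3 mol
mass of CaCO3 = 2.961 × 10^-3 × 100.09 = 0.2963 g

0.2963 g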